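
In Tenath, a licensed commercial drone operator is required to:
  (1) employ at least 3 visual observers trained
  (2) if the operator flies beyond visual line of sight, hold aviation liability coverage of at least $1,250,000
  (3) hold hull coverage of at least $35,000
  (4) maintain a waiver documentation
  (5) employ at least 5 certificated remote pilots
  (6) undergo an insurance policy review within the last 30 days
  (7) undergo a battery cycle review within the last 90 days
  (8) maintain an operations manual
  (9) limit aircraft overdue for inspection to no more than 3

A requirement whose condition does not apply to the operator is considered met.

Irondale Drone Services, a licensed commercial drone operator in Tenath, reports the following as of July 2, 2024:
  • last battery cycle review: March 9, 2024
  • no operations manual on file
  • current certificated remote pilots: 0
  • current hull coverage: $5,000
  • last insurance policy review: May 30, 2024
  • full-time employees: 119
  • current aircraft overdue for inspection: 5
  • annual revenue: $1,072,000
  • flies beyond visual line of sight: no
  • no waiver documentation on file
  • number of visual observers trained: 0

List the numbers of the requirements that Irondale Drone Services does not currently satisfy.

1. visual observers trained 0 < 3 → not met
2. condition 'flies beyond visual line of sight' does not hold → requirement n/a → met
3. hull coverage $5,000 < $35,000 → not met
4. waiver documentation absent → not met
5. certificated remote pilots 0 < 5 → not met
6. insurance policy review 33 days ago vs limit 30 → not met
7. battery cycle review 115 days ago vs limit 90 → not met
8. operations manual absent → not met
9. aircraft overdue for inspection 5 > 3 → not met
Not met: 1, 3, 4, 5, 6, 7, 8, 9

1, 3, 4, 5, 6, 7, 8, 9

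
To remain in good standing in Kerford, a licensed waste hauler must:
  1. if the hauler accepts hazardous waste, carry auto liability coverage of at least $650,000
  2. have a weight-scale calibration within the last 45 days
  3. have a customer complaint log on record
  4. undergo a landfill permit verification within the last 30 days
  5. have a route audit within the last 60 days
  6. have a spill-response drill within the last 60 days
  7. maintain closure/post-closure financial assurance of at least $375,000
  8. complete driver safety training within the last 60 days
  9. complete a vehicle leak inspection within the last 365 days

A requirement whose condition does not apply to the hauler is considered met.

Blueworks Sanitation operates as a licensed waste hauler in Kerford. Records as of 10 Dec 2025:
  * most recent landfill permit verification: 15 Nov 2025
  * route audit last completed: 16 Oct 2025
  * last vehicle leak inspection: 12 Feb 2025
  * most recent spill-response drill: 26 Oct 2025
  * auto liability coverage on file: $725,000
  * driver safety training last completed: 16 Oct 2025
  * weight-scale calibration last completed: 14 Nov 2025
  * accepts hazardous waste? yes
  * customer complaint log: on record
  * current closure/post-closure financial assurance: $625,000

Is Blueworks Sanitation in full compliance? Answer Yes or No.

1. condition 'accepts hazardous waste' holds; auto liability coverage $725,000 ≥ $650,000 → met
2. weight-scale calibration 26 days ago vs limit 45 → met
3. customer complaint log present → met
4. landfill permit verification 25 days ago vs limit 30 → met
5. route audit 55 days ago vs limit 60 → met
6. spill-response drill 45 days ago vs limit 60 → met
7. closure/post-closure financial assurance $625,000 ≥ $375,000 → met
8. driver safety training 55 days ago vs limit 60 → met
9. vehicle leak inspection 301 days ago vs limit 365 → met
All met.

Yes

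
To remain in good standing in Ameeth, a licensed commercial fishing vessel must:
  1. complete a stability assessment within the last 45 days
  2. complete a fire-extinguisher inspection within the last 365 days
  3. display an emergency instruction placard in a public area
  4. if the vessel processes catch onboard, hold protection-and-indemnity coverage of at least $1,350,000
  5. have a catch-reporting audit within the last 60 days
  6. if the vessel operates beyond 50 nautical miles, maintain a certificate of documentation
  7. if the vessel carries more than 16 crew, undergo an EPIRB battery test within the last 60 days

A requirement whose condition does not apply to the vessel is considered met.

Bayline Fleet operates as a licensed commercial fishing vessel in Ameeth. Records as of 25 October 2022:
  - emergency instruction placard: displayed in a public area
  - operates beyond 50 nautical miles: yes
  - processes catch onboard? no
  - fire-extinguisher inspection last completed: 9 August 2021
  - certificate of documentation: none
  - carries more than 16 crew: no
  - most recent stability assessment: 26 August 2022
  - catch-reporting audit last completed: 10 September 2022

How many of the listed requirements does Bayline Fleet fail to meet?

1. stability assessment 60 days ago vs limit 45 → not met
2. fire-extinguisher inspection 442 days ago vs limit 365 → not met
3. emergency instruction placard present → met
4. condition 'processes catch onboard' does not hold → requirement n/a → met
5. catch-reporting audit 45 days ago vs limit 60 → met
6. condition 'operates beyond 50 nautical miles' holds; certificate of documentation absent → not met
7. condition 'carries more than 16 crew' does not hold → requirement n/a → met
Not met: 3 of 7

3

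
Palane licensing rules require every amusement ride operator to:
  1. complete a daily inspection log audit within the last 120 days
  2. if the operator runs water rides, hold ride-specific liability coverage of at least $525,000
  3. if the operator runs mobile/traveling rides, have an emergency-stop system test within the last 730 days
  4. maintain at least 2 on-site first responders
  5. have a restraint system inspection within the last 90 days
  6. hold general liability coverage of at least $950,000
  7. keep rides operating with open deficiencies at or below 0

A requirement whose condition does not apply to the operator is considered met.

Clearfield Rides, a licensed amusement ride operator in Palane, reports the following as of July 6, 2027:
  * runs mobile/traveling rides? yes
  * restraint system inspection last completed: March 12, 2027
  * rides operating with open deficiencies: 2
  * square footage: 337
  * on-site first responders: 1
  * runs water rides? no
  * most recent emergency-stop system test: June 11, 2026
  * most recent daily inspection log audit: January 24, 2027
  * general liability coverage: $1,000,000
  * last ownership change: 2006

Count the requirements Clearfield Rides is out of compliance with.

1. daily inspection log audit 163 days ago vs limit 120 → not met
2. condition 'runs water rides' does not hold → requirement n/a → met
3. condition 'runs mobile/traveling rides' holds; emergency-stop system test 390 days ago vs limit 730 → met
4. on-site first responders 1 < 2 → not met
5. restraint system inspection 116 days ago vs limit 90 → not met
6. general liability coverage $1,000,000 ≥ $950,000 → met
7. rides operating with open deficiencies 2 > 0 → not met
Not met: 4 of 7

4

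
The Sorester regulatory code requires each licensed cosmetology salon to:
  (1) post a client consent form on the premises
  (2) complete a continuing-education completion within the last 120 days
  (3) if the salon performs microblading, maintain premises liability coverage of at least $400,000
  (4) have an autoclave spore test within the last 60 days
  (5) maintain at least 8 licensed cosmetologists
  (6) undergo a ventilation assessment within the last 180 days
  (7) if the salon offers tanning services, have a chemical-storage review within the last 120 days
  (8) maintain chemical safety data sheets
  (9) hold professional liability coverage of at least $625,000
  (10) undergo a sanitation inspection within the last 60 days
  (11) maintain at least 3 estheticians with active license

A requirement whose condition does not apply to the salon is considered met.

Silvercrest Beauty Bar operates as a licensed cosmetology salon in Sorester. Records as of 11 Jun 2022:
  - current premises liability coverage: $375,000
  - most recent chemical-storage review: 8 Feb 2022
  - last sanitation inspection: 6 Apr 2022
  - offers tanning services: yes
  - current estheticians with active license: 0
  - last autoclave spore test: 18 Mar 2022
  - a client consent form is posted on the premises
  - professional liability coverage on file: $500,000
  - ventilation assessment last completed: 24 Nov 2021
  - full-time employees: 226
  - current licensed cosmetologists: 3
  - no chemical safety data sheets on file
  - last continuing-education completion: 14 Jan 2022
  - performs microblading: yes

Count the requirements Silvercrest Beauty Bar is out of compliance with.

1. client consent form present → met
2. continuing-education completion 148 days ago vs limit 120 → not met
3. condition 'performs microblading' holds; premises liability coverage $375,000 < $400,000 → not met
4. autoclave spore test 85 days ago vs limit 60 → not met
5. licensed cosmetologists 3 < 8 → not met
6. ventilation assessment 199 days ago vs limit 180 → not met
7. condition 'offers tanning services' holds; chemical-storage review 123 days ago vs limit 120 → not met
8. chemical safety data sheets absent → not met
9. professional liability coverage $500,000 < $625,000 → not met
10. sanitation inspection 66 days ago vs limit 60 → not met
11. estheticians with active license 0 < 3 → not met
Not met: 10 of 11

10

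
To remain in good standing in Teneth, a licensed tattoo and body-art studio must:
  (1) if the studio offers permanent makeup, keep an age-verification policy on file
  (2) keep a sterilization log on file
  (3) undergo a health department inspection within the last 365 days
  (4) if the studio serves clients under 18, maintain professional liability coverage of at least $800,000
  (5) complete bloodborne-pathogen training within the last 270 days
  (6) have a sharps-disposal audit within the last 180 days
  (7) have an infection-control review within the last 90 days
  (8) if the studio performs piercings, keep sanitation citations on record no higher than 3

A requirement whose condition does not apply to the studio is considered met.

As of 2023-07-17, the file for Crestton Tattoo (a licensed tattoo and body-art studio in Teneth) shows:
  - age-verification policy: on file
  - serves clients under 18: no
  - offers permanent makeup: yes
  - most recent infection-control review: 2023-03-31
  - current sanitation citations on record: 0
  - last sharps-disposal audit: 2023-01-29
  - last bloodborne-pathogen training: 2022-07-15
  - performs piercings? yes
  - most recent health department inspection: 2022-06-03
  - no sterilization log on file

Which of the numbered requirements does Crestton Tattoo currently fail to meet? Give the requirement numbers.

2, 3, 5, 7

1. condition 'offers permanent makeup' holds; age-verification policy present → met
2. sterilization log absent → not met
3. health department inspection 409 days ago vs limit 365 → not met
4. condition 'serves clients under 18' does not hold → requirement n/a → met
5. bloodborne-pathogen training 367 days ago vs limit 270 → not met
6. sharps-disposal audit 169 days ago vs limit 180 → met
7. infection-control review 108 days ago vs limit 90 → not met
8. condition 'performs piercings' holds; sanitation citations on record 0 ≤ 3 → met
Not met: 2, 3, 5, 7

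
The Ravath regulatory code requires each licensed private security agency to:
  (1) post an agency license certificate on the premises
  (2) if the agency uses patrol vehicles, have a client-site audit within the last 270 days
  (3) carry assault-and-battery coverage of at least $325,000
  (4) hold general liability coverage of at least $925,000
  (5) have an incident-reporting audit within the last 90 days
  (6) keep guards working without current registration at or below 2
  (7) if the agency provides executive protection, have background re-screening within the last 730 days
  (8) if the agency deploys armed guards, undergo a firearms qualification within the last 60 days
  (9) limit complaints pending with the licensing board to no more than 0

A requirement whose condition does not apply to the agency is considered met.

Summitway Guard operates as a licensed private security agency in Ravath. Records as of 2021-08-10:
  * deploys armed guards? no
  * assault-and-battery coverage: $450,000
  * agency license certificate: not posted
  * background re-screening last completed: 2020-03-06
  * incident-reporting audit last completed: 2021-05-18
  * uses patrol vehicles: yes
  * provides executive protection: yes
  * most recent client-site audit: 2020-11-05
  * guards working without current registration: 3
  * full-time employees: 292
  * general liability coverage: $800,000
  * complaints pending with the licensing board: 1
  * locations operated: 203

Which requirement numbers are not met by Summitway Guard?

1. agency license certificate absent → not met
2. condition 'uses patrol vehicles' holds; client-site audit 278 days ago vs limit 270 → not met
3. assault-and-battery coverage $450,000 ≥ $325,000 → met
4. general liability coverage $800,000 < $925,000 → not met
5. incident-reporting audit 84 days ago vs limit 90 → met
6. guards working without current registration 3 > 2 → not met
7. condition 'provides executive protection' holds; background re-screening 522 days ago vs limit 730 → met
8. condition 'deploys armed guards' does not hold → requirement n/a → met
9. complaints pending with the licensing board 1 > 0 → not met
Not met: 1, 2, 4, 6, 9

1, 2, 4, 6, 9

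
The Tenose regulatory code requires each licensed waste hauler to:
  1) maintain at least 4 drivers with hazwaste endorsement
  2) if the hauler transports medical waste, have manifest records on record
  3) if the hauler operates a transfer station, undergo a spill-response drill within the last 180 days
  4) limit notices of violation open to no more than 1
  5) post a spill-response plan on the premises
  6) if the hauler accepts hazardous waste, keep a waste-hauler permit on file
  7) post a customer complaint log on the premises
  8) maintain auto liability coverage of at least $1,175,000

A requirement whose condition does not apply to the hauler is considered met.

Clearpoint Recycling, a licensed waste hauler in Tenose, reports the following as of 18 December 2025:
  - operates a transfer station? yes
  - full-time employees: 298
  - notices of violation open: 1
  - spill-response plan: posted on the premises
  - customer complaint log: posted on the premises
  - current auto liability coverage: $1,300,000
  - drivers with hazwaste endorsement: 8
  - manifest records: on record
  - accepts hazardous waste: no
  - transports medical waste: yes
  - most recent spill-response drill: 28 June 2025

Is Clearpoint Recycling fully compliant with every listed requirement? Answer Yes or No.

Yes

1. drivers with hazwaste endorsement 8 ≥ 4 → met
2. condition 'transports medical waste' holds; manifest records present → met
3. condition 'operates a transfer station' holds; spill-response drill 173 days ago vs limit 180 → met
4. notices of violation open 1 ≤ 1 → met
5. spill-response plan present → met
6. condition 'accepts hazardous waste' does not hold → requirement n/a → met
7. customer complaint log present → met
8. auto liability coverage $1,300,000 ≥ $1,175,000 → met
All met.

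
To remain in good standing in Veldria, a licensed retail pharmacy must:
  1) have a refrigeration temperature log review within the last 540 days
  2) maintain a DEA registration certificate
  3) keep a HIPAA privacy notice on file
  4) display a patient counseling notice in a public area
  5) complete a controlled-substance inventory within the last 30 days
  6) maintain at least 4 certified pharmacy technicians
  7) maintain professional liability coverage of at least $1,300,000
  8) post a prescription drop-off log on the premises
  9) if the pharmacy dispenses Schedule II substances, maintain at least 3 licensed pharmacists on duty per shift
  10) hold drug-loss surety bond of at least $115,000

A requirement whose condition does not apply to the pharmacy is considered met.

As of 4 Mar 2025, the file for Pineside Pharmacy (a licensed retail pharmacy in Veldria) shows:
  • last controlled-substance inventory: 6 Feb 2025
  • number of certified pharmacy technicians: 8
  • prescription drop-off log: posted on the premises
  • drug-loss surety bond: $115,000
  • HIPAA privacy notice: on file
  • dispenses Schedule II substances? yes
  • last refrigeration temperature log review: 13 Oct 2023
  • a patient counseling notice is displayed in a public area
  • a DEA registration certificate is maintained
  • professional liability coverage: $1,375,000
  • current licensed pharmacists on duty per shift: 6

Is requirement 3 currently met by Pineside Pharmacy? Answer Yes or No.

Yes

3. HIPAA privacy notice present → met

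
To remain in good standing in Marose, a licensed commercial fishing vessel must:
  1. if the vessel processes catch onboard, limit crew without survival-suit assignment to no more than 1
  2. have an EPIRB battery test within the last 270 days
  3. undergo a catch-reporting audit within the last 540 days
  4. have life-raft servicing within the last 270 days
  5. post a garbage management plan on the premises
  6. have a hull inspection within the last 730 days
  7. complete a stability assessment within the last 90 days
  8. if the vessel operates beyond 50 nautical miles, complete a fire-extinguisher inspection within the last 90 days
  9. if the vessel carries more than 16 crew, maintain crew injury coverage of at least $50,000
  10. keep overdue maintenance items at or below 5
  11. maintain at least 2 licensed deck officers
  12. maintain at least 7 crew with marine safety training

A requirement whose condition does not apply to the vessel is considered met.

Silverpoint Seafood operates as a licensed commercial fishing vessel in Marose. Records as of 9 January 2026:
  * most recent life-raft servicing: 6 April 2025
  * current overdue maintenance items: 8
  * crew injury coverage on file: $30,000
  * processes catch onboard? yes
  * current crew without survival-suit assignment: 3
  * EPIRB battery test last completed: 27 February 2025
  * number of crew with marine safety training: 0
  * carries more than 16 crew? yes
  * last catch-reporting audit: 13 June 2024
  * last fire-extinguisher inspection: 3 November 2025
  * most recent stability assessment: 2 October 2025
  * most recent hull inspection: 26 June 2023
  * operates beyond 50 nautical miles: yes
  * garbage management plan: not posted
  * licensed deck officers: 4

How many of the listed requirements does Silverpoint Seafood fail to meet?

10

1. condition 'processes catch onboard' holds; crew without survival-suit assignment 3 > 1 → not met
2. EPIRB battery test 316 days ago vs limit 270 → not met
3. catch-reporting audit 575 days ago vs limit 540 → not met
4. life-raft servicing 278 days ago vs limit 270 → not met
5. garbage management plan absent → not met
6. hull inspection 928 days ago vs limit 730 → not met
7. stability assessment 99 days ago vs limit 90 → not met
8. condition 'operates beyond 50 nautical miles' holds; fire-extinguisher inspection 67 days ago vs limit 90 → met
9. condition 'carries more than 16 crew' holds; crew injury coverage $30,000 < $50,000 → not met
10. overdue maintenance items 8 > 5 → not met
11. licensed deck officers 4 ≥ 2 → met
12. crew with marine safety training 0 < 7 → not met
Not met: 10 of 12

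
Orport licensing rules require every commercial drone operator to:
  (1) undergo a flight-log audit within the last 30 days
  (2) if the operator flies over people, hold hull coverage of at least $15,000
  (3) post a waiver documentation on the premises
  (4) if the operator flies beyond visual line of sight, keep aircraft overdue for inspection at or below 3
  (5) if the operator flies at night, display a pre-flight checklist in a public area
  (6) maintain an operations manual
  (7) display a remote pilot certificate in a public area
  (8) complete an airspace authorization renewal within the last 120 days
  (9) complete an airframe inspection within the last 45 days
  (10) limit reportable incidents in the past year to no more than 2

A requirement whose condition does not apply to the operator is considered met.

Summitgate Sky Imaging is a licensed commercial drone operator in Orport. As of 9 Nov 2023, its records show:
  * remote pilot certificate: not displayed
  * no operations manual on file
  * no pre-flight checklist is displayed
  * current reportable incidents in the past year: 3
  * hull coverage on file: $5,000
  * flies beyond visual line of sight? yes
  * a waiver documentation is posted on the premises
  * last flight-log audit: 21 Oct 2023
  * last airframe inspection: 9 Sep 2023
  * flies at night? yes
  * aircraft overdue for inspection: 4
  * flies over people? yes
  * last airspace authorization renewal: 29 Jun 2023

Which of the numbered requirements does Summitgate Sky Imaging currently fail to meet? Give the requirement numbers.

1. flight-log audit 19 days ago vs limit 30 → met
2. condition 'flies over people' holds; hull coverage $5,000 < $15,000 → not met
3. waiver documentation present → met
4. condition 'flies beyond visual line of sight' holds; aircraft overdue for inspection 4 > 3 → not met
5. condition 'flies at night' holds; pre-flight checklist absent → not met
6. operations manual absent → not met
7. remote pilot certificate absent → not met
8. airspace authorization renewal 133 days ago vs limit 120 → not met
9. airframe inspection 61 days ago vs limit 45 → not met
10. reportable incidents in the past year 3 > 2 → not met
Not met: 2, 4, 5, 6, 7, 8, 9, 10

2, 4, 5, 6, 7, 8, 9, 10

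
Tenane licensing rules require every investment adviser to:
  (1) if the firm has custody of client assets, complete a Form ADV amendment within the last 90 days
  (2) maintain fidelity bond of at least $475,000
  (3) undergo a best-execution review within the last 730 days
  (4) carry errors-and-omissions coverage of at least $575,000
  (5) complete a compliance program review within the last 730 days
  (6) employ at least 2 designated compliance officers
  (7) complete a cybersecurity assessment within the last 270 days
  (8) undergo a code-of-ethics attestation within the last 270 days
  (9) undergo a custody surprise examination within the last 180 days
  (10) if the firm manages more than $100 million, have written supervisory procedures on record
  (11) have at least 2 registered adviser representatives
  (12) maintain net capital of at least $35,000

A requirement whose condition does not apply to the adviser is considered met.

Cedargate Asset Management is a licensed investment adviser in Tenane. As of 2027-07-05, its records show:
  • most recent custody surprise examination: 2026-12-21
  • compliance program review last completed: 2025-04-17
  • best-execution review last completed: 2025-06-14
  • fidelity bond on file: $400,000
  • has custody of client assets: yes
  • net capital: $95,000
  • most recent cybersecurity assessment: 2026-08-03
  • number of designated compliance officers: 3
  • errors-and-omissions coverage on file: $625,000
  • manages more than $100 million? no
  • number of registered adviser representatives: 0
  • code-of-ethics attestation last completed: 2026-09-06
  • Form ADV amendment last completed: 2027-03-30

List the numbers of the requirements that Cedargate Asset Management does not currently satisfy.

1, 2, 3, 5, 7, 8, 9, 11

1. condition 'has custody of client assets' holds; Form ADV amendment 97 days ago vs limit 90 → not met
2. fidelity bond $400,000 < $475,000 → not met
3. best-execution review 751 days ago vs limit 730 → not met
4. errors-and-omissions coverage $625,000 ≥ $575,000 → met
5. compliance program review 809 days ago vs limit 730 → not met
6. designated compliance officers 3 ≥ 2 → met
7. cybersecurity assessment 336 days ago vs limit 270 → not met
8. code-of-ethics attestation 302 days ago vs limit 270 → not met
9. custody surprise examination 196 days ago vs limit 180 → not met
10. condition 'manages more than $100 million' does not hold → requirement n/a → met
11. registered adviser representatives 0 < 2 → not met
12. net capital $95,000 ≥ $35,000 → met
Not met: 1, 2, 3, 5, 7, 8, 9, 11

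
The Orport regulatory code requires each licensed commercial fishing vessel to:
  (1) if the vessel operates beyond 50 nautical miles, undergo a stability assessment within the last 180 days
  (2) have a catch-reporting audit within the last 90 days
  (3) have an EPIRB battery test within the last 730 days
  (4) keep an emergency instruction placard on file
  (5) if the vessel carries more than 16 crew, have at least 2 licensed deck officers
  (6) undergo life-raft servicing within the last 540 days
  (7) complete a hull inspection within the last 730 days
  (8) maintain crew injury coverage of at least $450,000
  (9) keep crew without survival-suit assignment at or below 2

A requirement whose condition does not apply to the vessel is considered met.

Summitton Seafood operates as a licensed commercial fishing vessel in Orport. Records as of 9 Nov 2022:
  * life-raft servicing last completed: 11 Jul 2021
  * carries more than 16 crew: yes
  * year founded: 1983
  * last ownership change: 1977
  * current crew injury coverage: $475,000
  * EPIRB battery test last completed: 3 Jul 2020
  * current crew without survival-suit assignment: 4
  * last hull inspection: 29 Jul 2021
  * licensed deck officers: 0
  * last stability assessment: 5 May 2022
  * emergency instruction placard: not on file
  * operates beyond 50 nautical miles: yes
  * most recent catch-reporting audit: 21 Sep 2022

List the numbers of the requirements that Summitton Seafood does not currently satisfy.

1. condition 'operates beyond 50 nautical miles' holds; stability assessment 188 days ago vs limit 180 → not met
2. catch-reporting audit 49 days ago vs limit 90 → met
3. EPIRB battery test 859 days ago vs limit 730 → not met
4. emergency instruction placard absent → not met
5. condition 'carries more than 16 crew' holds; licensed deck officers 0 < 2 → not met
6. life-raft servicing 486 days ago vs limit 540 → met
7. hull inspection 468 days ago vs limit 730 → met
8. crew injury coverage $475,000 ≥ $450,000 → met
9. crew without survival-suit assignment 4 > 2 → not met
Not met: 1, 3, 4, 5, 9

1, 3, 4, 5, 9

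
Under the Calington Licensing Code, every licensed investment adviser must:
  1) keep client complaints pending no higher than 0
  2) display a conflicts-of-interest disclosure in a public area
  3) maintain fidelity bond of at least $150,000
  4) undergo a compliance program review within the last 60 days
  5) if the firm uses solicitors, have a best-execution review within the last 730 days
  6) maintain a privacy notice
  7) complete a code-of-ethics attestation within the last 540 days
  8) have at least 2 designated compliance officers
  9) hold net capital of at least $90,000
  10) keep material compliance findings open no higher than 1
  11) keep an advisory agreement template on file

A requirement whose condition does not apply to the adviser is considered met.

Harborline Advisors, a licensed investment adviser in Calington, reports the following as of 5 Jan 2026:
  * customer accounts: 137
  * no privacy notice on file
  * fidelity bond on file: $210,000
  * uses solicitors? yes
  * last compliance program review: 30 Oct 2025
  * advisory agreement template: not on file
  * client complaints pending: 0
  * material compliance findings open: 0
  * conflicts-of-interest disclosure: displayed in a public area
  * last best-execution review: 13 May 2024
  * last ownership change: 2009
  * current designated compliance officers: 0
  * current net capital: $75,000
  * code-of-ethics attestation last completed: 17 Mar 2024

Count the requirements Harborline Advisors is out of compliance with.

6

1. client complaints pending 0 ≤ 0 → met
2. conflicts-of-interest disclosure present → met
3. fidelity bond $210,000 ≥ $150,000 → met
4. compliance program review 67 days ago vs limit 60 → not met
5. condition 'uses solicitors' holds; best-execution review 602 days ago vs limit 730 → met
6. privacy notice absent → not met
7. code-of-ethics attestation 659 days ago vs limit 540 → not met
8. designated compliance officers 0 < 2 → not met
9. net capital $75,000 < $90,000 → not met
10. material compliance findings open 0 ≤ 1 → met
11. advisory agreement template absent → not met
Not met: 6 of 11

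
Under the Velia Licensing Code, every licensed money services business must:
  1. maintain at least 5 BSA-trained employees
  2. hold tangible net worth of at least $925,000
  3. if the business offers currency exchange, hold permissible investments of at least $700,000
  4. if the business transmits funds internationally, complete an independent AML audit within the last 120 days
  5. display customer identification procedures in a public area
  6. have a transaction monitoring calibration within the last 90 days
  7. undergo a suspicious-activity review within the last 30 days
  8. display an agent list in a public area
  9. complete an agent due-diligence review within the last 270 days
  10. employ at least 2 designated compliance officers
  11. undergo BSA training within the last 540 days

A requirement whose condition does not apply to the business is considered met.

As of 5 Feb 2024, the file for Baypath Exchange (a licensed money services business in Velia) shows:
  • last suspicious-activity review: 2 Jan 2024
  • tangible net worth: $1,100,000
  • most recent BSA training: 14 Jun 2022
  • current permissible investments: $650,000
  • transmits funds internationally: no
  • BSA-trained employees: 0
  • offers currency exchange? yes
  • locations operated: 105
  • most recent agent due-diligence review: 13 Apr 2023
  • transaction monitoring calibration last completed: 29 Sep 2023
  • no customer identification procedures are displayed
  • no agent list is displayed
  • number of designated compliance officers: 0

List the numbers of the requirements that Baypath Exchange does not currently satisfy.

1, 3, 5, 6, 7, 8, 9, 10, 11

1. BSA-trained employees 0 < 5 → not met
2. tangible net worth $1,100,000 ≥ $925,000 → met
3. condition 'offers currency exchange' holds; permissible investments $650,000 < $700,000 → not met
4. condition 'transmits funds internationally' does not hold → requirement n/a → met
5. customer identification procedures absent → not met
6. transaction monitoring calibration 129 days ago vs limit 90 → not met
7. suspicious-activity review 34 days ago vs limit 30 → not met
8. agent list absent → not met
9. agent due-diligence review 298 days ago vs limit 270 → not met
10. designated compliance officers 0 < 2 → not met
11. BSA training 601 days ago vs limit 540 → not met
Not met: 1, 3, 5, 6, 7, 8, 9, 10, 11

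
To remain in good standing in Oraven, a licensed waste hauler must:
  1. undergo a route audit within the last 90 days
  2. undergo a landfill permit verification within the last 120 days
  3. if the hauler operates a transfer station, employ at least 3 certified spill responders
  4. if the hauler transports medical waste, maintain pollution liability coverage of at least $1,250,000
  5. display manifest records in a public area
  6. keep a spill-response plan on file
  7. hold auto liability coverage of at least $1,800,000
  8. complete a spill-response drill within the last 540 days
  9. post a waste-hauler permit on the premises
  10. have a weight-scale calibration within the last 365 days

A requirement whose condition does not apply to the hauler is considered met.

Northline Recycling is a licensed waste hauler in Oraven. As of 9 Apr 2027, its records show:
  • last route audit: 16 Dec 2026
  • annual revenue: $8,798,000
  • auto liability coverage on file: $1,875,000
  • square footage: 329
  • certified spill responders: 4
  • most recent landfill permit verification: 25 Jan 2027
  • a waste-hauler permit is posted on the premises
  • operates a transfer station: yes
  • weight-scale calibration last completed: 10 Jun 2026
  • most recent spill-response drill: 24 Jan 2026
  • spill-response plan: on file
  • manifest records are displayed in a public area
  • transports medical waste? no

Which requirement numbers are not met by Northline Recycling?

1

1. route audit 114 days ago vs limit 90 → not met
2. landfill permit verification 74 days ago vs limit 120 → met
3. condition 'operates a transfer station' holds; certified spill responders 4 ≥ 3 → met
4. condition 'transports medical waste' does not hold → requirement n/a → met
5. manifest records present → met
6. spill-response plan present → met
7. auto liability coverage $1,875,000 ≥ $1,800,000 → met
8. spill-response drill 440 days ago vs limit 540 → met
9. waste-hauler permit present → met
10. weight-scale calibration 303 days ago vs limit 365 → met
Not met: 1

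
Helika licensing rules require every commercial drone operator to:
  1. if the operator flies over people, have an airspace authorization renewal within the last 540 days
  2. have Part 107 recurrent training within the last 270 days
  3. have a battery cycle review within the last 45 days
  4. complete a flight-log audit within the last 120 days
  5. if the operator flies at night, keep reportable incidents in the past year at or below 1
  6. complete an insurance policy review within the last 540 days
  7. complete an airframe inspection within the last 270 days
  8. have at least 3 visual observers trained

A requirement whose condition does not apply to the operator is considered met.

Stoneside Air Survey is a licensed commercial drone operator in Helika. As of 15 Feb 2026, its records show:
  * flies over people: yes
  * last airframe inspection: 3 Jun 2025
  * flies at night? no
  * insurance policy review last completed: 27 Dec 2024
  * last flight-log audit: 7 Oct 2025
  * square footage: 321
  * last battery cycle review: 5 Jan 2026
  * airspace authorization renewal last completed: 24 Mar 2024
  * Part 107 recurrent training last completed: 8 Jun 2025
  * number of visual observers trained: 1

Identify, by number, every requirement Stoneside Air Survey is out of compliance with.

1. condition 'flies over people' holds; airspace authorization renewal 693 days ago vs limit 540 → not met
2. Part 107 recurrent training 252 days ago vs limit 270 → met
3. battery cycle review 41 days ago vs limit 45 → met
4. flight-log audit 131 days ago vs limit 120 → not met
5. condition 'flies at night' does not hold → requirement n/a → met
6. insurance policy review 415 days ago vs limit 540 → met
7. airframe inspection 257 days ago vs limit 270 → met
8. visual observers trained 1 < 3 → not met
Not met: 1, 4, 8

1, 4, 8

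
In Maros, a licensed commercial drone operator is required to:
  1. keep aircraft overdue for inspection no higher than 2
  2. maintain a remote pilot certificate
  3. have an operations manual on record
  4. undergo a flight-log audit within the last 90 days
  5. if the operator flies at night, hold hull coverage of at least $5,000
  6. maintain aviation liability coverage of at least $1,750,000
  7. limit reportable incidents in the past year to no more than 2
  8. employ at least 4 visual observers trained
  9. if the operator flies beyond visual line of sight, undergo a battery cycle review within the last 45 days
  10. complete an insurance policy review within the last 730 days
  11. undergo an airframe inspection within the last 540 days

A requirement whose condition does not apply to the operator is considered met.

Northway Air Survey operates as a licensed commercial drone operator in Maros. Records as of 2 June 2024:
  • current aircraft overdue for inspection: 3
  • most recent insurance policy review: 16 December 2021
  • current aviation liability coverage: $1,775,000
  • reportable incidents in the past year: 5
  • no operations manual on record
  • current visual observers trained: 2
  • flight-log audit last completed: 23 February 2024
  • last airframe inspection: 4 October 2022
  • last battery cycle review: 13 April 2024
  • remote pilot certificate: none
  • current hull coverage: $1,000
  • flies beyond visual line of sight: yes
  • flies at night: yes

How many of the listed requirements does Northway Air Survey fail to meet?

1. aircraft overdue for inspection 3 > 2 → not met
2. remote pilot certificate absent → not met
3. operations manual absent → not met
4. flight-log audit 100 days ago vs limit 90 → not met
5. condition 'flies at night' holds; hull coverage $1,000 < $5,000 → not met
6. aviation liability coverage $1,775,000 ≥ $1,750,000 → met
7. reportable incidents in the past year 5 > 2 → not met
8. visual observers trained 2 < 4 → not met
9. condition 'flies beyond visual line of sight' holds; battery cycle review 50 days ago vs limit 45 → not met
10. insurance policy review 899 days ago vs limit 730 → not met
11. airframe inspection 607 days ago vs limit 540 → not met
Not met: 10 of 11

10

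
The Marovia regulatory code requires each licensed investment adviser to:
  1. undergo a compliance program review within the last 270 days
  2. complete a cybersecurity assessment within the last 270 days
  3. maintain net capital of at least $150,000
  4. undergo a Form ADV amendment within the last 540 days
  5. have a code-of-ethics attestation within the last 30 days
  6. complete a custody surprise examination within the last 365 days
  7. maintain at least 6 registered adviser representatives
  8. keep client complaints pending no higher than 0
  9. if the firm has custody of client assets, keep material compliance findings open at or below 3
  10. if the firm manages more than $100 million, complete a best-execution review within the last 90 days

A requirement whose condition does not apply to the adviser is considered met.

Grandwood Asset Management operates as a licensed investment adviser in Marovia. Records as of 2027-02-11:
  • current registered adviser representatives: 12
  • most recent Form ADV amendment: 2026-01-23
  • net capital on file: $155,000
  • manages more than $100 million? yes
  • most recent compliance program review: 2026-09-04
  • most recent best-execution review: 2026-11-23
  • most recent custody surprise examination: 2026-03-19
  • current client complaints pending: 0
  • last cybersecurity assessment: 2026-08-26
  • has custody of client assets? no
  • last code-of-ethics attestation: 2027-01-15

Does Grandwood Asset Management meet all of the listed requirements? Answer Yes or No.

Yes

1. compliance program review 160 days ago vs limit 270 → met
2. cybersecurity assessment 169 days ago vs limit 270 → met
3. net capital $155,000 ≥ $150,000 → met
4. Form ADV amendment 384 days ago vs limit 540 → met
5. code-of-ethics attestation 27 days ago vs limit 30 → met
6. custody surprise examination 329 days ago vs limit 365 → met
7. registered adviser representatives 12 ≥ 6 → met
8. client complaints pending 0 ≤ 0 → met
9. condition 'has custody of client assets' does not hold → requirement n/a → met
10. condition 'manages more than $100 million' holds; best-execution review 80 days ago vs limit 90 → met
All met.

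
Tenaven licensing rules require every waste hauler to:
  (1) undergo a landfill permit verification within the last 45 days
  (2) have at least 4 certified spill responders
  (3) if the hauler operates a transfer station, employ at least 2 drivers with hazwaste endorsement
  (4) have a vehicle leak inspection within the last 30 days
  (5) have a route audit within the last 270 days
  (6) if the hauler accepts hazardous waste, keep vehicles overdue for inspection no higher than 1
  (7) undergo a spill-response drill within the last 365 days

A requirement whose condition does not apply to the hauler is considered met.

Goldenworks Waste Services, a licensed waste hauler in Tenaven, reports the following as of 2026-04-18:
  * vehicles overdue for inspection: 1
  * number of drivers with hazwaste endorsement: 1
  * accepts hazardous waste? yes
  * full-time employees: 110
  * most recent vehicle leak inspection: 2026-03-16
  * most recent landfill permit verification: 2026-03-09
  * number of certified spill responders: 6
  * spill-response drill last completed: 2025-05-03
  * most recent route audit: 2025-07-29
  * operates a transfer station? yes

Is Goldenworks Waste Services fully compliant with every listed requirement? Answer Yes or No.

No

1. landfill permit verification 40 days ago vs limit 45 → met
2. certified spill responders 6 ≥ 4 → met
3. condition 'operates a transfer station' holds; drivers with hazwaste endorsement 1 < 2 → not met
4. vehicle leak inspection 33 days ago vs limit 30 → not met
5. route audit 263 days ago vs limit 270 → met
6. condition 'accepts hazardous waste' holds; vehicles overdue for inspection 1 ≤ 1 → met
7. spill-response drill 350 days ago vs limit 365 → met
Not met: 3, 4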